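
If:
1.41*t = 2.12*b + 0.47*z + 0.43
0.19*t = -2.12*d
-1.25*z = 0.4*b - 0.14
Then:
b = 0.35 - 3.125*z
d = 0.391225076943664*z - 0.0744948481198983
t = 0.831205673758865 - 4.36524822695035*z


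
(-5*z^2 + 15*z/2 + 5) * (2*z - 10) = -10*z^3 + 65*z^2 - 65*z - 50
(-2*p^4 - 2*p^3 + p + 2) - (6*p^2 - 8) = -2*p^4 - 2*p^3 - 6*p^2 + p + 10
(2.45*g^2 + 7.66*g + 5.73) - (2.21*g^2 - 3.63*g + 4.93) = 0.24*g^2 + 11.29*g + 0.800000000000001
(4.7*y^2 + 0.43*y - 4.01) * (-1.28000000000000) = -6.016*y^2 - 0.5504*y + 5.1328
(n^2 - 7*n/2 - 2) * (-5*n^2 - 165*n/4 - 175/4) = -5*n^4 - 95*n^3/4 + 885*n^2/8 + 1885*n/8 + 175/2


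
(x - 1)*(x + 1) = x^2 - 1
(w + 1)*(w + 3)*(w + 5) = w^3 + 9*w^2 + 23*w + 15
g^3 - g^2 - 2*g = g*(g - 2)*(g + 1)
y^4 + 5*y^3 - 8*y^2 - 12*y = y*(y - 2)*(y + 1)*(y + 6)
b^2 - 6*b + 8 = (b - 4)*(b - 2)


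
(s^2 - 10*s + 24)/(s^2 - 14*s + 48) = (s - 4)/(s - 8)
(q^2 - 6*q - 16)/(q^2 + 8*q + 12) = (q - 8)/(q + 6)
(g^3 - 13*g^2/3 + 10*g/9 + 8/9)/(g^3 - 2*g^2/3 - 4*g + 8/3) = (3*g^2 - 11*g - 4)/(3*(g^2 - 4))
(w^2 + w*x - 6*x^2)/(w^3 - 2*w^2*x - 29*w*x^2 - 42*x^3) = (-w + 2*x)/(-w^2 + 5*w*x + 14*x^2)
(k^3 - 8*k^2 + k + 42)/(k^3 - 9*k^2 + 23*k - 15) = (k^2 - 5*k - 14)/(k^2 - 6*k + 5)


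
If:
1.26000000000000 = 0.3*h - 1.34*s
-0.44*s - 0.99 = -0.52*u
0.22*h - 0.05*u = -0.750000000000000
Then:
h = -3.30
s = -1.68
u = 0.48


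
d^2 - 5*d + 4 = (d - 4)*(d - 1)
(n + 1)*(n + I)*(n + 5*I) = n^3 + n^2 + 6*I*n^2 - 5*n + 6*I*n - 5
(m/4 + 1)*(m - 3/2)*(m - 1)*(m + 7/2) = m^4/4 + 5*m^3/4 - 13*m^2/16 - 95*m/16 + 21/4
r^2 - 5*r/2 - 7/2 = (r - 7/2)*(r + 1)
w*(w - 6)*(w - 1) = w^3 - 7*w^2 + 6*w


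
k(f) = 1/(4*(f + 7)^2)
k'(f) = -1/(2*(f + 7)^3)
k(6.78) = 0.00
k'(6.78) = -0.00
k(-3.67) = 0.02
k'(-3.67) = -0.01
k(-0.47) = 0.01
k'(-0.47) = -0.00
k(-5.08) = 0.07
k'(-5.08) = -0.07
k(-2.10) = 0.01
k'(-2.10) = -0.00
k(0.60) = 0.00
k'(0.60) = -0.00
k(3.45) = 0.00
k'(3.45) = -0.00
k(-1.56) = 0.01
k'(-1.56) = -0.00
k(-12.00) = 0.01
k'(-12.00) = 0.00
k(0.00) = 0.01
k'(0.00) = 0.00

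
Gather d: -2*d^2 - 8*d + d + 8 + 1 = -2*d^2 - 7*d + 9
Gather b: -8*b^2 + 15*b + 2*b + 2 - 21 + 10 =-8*b^2 + 17*b - 9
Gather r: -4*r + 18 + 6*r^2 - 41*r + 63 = 6*r^2 - 45*r + 81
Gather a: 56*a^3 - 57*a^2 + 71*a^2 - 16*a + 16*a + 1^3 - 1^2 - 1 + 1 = 56*a^3 + 14*a^2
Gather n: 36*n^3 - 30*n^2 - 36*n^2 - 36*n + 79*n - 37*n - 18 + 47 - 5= 36*n^3 - 66*n^2 + 6*n + 24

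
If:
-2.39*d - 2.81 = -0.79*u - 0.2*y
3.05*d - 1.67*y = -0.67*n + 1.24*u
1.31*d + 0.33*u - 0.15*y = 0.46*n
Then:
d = 0.637497595472663*y + 1.01510663690913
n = 2.69136107623541*y + 7.64570298037285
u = 1.67546740908818*y + 6.62798083824408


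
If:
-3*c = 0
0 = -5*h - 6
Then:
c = 0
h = -6/5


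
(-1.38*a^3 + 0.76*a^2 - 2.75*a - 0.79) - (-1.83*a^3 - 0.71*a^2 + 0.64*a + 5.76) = 0.45*a^3 + 1.47*a^2 - 3.39*a - 6.55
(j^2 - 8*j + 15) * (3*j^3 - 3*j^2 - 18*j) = 3*j^5 - 27*j^4 + 51*j^3 + 99*j^2 - 270*j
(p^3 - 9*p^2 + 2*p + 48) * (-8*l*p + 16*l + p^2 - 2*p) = -8*l*p^4 + 88*l*p^3 - 160*l*p^2 - 352*l*p + 768*l + p^5 - 11*p^4 + 20*p^3 + 44*p^2 - 96*p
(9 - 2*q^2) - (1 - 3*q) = -2*q^2 + 3*q + 8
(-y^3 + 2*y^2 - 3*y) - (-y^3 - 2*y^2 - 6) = 4*y^2 - 3*y + 6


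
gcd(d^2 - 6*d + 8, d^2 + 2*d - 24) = d - 4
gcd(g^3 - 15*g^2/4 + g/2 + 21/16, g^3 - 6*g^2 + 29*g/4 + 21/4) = g^2 - 3*g - 7/4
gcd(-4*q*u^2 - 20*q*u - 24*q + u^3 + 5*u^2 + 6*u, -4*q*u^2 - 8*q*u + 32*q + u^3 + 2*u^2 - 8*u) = 4*q - u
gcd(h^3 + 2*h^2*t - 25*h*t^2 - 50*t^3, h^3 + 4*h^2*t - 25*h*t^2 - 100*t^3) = -h^2 + 25*t^2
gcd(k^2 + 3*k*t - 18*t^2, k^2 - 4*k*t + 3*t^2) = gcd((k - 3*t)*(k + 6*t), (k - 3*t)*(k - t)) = -k + 3*t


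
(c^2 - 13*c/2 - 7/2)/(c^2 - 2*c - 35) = (c + 1/2)/(c + 5)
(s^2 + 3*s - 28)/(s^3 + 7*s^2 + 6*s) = (s^2 + 3*s - 28)/(s*(s^2 + 7*s + 6))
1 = 1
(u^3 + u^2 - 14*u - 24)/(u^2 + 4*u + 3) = (u^2 - 2*u - 8)/(u + 1)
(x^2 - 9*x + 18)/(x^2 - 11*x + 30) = (x - 3)/(x - 5)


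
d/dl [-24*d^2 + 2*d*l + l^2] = 2*d + 2*l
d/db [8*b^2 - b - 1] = 16*b - 1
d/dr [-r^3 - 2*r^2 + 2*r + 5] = -3*r^2 - 4*r + 2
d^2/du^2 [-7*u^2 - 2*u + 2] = -14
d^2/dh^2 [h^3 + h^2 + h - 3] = 6*h + 2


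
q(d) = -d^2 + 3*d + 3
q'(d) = 3 - 2*d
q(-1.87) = -6.11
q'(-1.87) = 6.74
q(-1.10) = -1.51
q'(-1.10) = 5.20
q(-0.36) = 1.79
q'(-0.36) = 3.72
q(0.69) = 4.59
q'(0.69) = 1.62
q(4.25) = -2.31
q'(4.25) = -5.50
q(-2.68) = -12.22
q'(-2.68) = 8.36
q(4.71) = -5.05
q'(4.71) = -6.42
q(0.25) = 3.69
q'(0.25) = 2.50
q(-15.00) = -267.00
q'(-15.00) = 33.00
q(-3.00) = -15.00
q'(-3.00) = 9.00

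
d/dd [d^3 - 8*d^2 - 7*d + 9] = 3*d^2 - 16*d - 7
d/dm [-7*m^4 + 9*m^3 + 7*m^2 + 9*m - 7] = -28*m^3 + 27*m^2 + 14*m + 9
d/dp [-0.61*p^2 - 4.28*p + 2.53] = -1.22*p - 4.28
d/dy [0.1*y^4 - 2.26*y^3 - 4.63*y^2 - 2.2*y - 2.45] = 0.4*y^3 - 6.78*y^2 - 9.26*y - 2.2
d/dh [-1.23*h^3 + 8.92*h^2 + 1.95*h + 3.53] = -3.69*h^2 + 17.84*h + 1.95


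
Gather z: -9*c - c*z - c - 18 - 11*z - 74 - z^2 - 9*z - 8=-10*c - z^2 + z*(-c - 20) - 100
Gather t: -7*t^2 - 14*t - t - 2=-7*t^2 - 15*t - 2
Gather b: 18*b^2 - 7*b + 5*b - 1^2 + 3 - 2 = 18*b^2 - 2*b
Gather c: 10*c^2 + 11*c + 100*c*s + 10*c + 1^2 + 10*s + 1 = 10*c^2 + c*(100*s + 21) + 10*s + 2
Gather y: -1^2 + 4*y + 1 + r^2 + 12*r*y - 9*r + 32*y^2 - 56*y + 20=r^2 - 9*r + 32*y^2 + y*(12*r - 52) + 20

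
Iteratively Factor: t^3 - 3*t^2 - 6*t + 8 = (t - 1)*(t^2 - 2*t - 8) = (t - 1)*(t + 2)*(t - 4)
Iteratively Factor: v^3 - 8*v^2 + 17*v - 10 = (v - 5)*(v^2 - 3*v + 2) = (v - 5)*(v - 1)*(v - 2)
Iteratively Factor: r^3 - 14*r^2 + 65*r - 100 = (r - 4)*(r^2 - 10*r + 25) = (r - 5)*(r - 4)*(r - 5)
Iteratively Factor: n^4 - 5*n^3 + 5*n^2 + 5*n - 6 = (n - 3)*(n^3 - 2*n^2 - n + 2) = (n - 3)*(n + 1)*(n^2 - 3*n + 2) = (n - 3)*(n - 1)*(n + 1)*(n - 2)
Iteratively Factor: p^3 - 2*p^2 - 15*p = (p + 3)*(p^2 - 5*p) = (p - 5)*(p + 3)*(p)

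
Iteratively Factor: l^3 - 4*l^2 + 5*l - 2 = (l - 1)*(l^2 - 3*l + 2) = (l - 1)^2*(l - 2)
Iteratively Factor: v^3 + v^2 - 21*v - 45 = (v - 5)*(v^2 + 6*v + 9) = (v - 5)*(v + 3)*(v + 3)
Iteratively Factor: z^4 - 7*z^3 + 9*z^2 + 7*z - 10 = (z + 1)*(z^3 - 8*z^2 + 17*z - 10) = (z - 2)*(z + 1)*(z^2 - 6*z + 5) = (z - 2)*(z - 1)*(z + 1)*(z - 5)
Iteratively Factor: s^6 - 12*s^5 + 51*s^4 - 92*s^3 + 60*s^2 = (s - 2)*(s^5 - 10*s^4 + 31*s^3 - 30*s^2) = (s - 2)^2*(s^4 - 8*s^3 + 15*s^2) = s*(s - 2)^2*(s^3 - 8*s^2 + 15*s) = s*(s - 3)*(s - 2)^2*(s^2 - 5*s) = s^2*(s - 3)*(s - 2)^2*(s - 5)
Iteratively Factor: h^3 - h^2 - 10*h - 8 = (h + 2)*(h^2 - 3*h - 4) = (h + 1)*(h + 2)*(h - 4)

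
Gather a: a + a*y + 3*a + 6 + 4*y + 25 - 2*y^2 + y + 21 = a*(y + 4) - 2*y^2 + 5*y + 52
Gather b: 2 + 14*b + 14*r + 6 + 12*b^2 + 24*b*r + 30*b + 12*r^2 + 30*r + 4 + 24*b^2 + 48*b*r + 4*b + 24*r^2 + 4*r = 36*b^2 + b*(72*r + 48) + 36*r^2 + 48*r + 12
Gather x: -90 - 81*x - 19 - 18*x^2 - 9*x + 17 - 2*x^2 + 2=-20*x^2 - 90*x - 90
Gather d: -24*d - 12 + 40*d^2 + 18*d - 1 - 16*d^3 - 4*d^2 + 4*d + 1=-16*d^3 + 36*d^2 - 2*d - 12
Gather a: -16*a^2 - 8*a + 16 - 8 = -16*a^2 - 8*a + 8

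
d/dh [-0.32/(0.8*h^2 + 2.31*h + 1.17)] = (0.512*h + 0.7392)/(0.8*h^2 + 2.31*h + 1.17)^2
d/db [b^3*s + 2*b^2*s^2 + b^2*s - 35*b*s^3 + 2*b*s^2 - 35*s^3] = s*(3*b^2 + 4*b*s + 2*b - 35*s^2 + 2*s)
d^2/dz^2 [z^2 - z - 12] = 2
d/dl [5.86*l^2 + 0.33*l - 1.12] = 11.72*l + 0.33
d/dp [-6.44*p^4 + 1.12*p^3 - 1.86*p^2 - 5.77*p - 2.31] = -25.76*p^3 + 3.36*p^2 - 3.72*p - 5.77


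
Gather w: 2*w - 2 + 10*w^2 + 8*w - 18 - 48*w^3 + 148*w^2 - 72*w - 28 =-48*w^3 + 158*w^2 - 62*w - 48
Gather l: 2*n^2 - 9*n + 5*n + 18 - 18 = 2*n^2 - 4*n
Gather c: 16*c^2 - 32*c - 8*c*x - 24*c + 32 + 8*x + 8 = 16*c^2 + c*(-8*x - 56) + 8*x + 40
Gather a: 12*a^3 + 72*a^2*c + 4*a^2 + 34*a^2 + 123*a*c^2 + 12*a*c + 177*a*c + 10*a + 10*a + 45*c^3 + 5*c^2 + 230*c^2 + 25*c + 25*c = 12*a^3 + a^2*(72*c + 38) + a*(123*c^2 + 189*c + 20) + 45*c^3 + 235*c^2 + 50*c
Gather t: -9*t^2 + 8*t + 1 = -9*t^2 + 8*t + 1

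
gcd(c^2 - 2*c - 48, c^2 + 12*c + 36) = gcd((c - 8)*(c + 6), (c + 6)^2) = c + 6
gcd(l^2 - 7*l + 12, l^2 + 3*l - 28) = l - 4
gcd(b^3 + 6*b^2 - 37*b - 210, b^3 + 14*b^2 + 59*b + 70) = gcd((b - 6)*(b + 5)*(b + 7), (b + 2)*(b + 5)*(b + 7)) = b^2 + 12*b + 35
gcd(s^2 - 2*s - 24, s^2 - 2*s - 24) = s^2 - 2*s - 24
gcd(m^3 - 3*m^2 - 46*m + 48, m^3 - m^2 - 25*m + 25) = m - 1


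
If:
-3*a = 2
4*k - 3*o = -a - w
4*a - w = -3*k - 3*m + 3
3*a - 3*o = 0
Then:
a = -2/3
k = -w/4 - 1/3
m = 7*w/12 + 20/9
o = -2/3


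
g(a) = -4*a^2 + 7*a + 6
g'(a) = 7 - 8*a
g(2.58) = -2.57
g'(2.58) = -13.64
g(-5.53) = -155.03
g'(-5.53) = 51.24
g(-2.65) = -40.64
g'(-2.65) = 28.20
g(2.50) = -1.50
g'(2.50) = -13.00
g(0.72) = 8.97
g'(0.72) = 1.24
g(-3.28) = -59.99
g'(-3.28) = 33.24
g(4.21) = -35.43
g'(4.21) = -26.68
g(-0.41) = 2.46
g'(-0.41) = 10.28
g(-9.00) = -381.00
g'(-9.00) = 79.00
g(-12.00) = -654.00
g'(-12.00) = 103.00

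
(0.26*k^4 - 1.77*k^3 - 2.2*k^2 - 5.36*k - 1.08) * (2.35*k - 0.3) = 0.611*k^5 - 4.2375*k^4 - 4.639*k^3 - 11.936*k^2 - 0.93*k + 0.324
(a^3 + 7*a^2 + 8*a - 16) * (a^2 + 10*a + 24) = a^5 + 17*a^4 + 102*a^3 + 232*a^2 + 32*a - 384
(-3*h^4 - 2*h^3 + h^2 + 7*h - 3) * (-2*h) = 6*h^5 + 4*h^4 - 2*h^3 - 14*h^2 + 6*h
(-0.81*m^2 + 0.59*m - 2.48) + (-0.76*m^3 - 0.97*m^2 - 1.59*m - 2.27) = -0.76*m^3 - 1.78*m^2 - 1.0*m - 4.75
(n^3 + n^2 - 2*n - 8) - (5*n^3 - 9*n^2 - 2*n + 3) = -4*n^3 + 10*n^2 - 11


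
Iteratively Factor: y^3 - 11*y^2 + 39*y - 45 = (y - 3)*(y^2 - 8*y + 15) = (y - 3)^2*(y - 5)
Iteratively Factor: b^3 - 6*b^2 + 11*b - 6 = (b - 1)*(b^2 - 5*b + 6) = (b - 2)*(b - 1)*(b - 3)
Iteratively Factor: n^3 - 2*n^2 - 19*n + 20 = (n - 5)*(n^2 + 3*n - 4) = (n - 5)*(n + 4)*(n - 1)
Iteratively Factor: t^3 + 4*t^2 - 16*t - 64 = (t + 4)*(t^2 - 16) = (t - 4)*(t + 4)*(t + 4)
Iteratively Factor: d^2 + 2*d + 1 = (d + 1)*(d + 1)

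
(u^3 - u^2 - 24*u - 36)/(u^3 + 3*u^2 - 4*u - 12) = (u - 6)/(u - 2)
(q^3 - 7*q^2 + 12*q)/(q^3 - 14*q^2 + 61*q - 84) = q/(q - 7)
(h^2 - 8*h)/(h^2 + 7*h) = (h - 8)/(h + 7)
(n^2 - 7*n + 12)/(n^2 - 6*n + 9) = (n - 4)/(n - 3)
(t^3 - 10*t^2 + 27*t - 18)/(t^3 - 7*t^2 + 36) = (t - 1)/(t + 2)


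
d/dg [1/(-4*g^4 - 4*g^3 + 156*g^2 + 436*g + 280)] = (4*g^3 + 3*g^2 - 78*g - 109)/(4*(-g^4 - g^3 + 39*g^2 + 109*g + 70)^2)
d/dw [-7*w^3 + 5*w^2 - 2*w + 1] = -21*w^2 + 10*w - 2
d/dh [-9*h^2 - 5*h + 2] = -18*h - 5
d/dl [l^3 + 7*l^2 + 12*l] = 3*l^2 + 14*l + 12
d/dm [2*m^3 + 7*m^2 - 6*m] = 6*m^2 + 14*m - 6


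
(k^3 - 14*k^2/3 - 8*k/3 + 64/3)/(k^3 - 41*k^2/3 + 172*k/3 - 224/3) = (k + 2)/(k - 7)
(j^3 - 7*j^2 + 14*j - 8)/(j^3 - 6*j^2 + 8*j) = (j - 1)/j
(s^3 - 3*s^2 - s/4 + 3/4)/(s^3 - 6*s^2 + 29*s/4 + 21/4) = (2*s - 1)/(2*s - 7)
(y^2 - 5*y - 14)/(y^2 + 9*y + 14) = (y - 7)/(y + 7)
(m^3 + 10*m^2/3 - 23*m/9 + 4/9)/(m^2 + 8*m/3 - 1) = (3*m^2 + 11*m - 4)/(3*(m + 3))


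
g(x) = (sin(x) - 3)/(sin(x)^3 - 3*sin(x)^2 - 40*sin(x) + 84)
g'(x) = (sin(x) - 3)*(-3*sin(x)^2*cos(x) + 6*sin(x)*cos(x) + 40*cos(x))/(sin(x)^3 - 3*sin(x)^2 - 40*sin(x) + 84)^2 + cos(x)/(sin(x)^3 - 3*sin(x)^2 - 40*sin(x) + 84) = (-2*sin(x)^3 + 12*sin(x)^2 - 18*sin(x) - 36)*cos(x)/(sin(x)^3 - 3*sin(x)^2 - 40*sin(x) + 84)^2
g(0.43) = -0.04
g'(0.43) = -0.01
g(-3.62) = -0.04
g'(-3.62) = 0.01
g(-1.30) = -0.03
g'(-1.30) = -0.00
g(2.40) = -0.04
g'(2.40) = 0.01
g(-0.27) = -0.03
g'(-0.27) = -0.00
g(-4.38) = -0.05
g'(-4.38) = 0.01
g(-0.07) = -0.04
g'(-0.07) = -0.00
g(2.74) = -0.04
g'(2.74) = 0.01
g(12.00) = -0.03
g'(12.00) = 0.00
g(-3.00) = -0.04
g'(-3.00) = 0.00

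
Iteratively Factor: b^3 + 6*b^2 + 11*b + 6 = (b + 1)*(b^2 + 5*b + 6) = (b + 1)*(b + 2)*(b + 3)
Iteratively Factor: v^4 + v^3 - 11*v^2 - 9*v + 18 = (v + 3)*(v^3 - 2*v^2 - 5*v + 6) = (v - 3)*(v + 3)*(v^2 + v - 2) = (v - 3)*(v - 1)*(v + 3)*(v + 2)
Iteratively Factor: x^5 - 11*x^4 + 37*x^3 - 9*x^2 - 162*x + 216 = (x - 3)*(x^4 - 8*x^3 + 13*x^2 + 30*x - 72) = (x - 3)^2*(x^3 - 5*x^2 - 2*x + 24) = (x - 4)*(x - 3)^2*(x^2 - x - 6) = (x - 4)*(x - 3)^3*(x + 2)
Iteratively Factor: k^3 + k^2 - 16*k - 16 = (k - 4)*(k^2 + 5*k + 4) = (k - 4)*(k + 4)*(k + 1)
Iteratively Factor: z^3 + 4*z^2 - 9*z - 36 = (z + 4)*(z^2 - 9) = (z + 3)*(z + 4)*(z - 3)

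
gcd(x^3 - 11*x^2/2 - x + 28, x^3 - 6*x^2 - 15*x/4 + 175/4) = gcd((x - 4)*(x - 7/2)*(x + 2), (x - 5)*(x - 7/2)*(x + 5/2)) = x - 7/2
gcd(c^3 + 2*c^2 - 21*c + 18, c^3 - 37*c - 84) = 1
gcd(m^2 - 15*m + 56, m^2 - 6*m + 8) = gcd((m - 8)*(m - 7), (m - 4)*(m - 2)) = 1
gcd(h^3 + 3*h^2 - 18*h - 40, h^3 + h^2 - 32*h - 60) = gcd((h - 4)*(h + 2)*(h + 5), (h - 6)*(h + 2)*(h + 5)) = h^2 + 7*h + 10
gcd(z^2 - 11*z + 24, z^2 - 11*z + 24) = z^2 - 11*z + 24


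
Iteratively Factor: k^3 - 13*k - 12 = (k - 4)*(k^2 + 4*k + 3) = (k - 4)*(k + 1)*(k + 3)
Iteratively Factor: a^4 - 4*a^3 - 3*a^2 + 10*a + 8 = (a - 2)*(a^3 - 2*a^2 - 7*a - 4) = (a - 4)*(a - 2)*(a^2 + 2*a + 1) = (a - 4)*(a - 2)*(a + 1)*(a + 1)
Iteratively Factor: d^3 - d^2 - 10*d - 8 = (d - 4)*(d^2 + 3*d + 2) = (d - 4)*(d + 1)*(d + 2)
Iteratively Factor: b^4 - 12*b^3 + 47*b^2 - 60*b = (b)*(b^3 - 12*b^2 + 47*b - 60) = b*(b - 4)*(b^2 - 8*b + 15) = b*(b - 5)*(b - 4)*(b - 3)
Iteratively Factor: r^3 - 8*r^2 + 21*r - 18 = (r - 2)*(r^2 - 6*r + 9) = (r - 3)*(r - 2)*(r - 3)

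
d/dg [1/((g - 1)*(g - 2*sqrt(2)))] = ((1 - g)*(g - 2*sqrt(2))^2 + (-g + 2*sqrt(2))*(g - 1)^2)/((g - 1)^3*(g - 2*sqrt(2))^3)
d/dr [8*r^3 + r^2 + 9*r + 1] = 24*r^2 + 2*r + 9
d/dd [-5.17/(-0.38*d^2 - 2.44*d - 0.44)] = (-3.9292*d - 12.6148)/(0.38*d^2 + 2.44*d + 0.44)^2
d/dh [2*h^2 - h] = 4*h - 1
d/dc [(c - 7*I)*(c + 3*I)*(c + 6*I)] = 3*c^2 + 4*I*c + 45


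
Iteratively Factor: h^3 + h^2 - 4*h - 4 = (h - 2)*(h^2 + 3*h + 2) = (h - 2)*(h + 2)*(h + 1)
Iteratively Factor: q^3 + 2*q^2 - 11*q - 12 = (q + 1)*(q^2 + q - 12) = (q - 3)*(q + 1)*(q + 4)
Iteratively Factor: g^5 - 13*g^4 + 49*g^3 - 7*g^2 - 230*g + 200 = (g + 2)*(g^4 - 15*g^3 + 79*g^2 - 165*g + 100) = (g - 4)*(g + 2)*(g^3 - 11*g^2 + 35*g - 25) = (g - 4)*(g - 1)*(g + 2)*(g^2 - 10*g + 25) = (g - 5)*(g - 4)*(g - 1)*(g + 2)*(g - 5)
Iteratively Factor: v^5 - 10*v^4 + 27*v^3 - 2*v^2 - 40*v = (v + 1)*(v^4 - 11*v^3 + 38*v^2 - 40*v) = (v - 5)*(v + 1)*(v^3 - 6*v^2 + 8*v) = (v - 5)*(v - 4)*(v + 1)*(v^2 - 2*v) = (v - 5)*(v - 4)*(v - 2)*(v + 1)*(v)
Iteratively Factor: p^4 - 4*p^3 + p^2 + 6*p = (p)*(p^3 - 4*p^2 + p + 6) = p*(p - 3)*(p^2 - p - 2) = p*(p - 3)*(p - 2)*(p + 1)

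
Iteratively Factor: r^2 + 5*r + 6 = (r + 3)*(r + 2)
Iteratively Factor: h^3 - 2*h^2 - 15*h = (h)*(h^2 - 2*h - 15) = h*(h - 5)*(h + 3)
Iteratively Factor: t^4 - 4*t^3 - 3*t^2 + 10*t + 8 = (t - 4)*(t^3 - 3*t - 2) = (t - 4)*(t + 1)*(t^2 - t - 2) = (t - 4)*(t - 2)*(t + 1)*(t + 1)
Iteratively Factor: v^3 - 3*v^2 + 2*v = (v - 1)*(v^2 - 2*v) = v*(v - 1)*(v - 2)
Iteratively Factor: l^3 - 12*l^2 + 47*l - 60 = (l - 5)*(l^2 - 7*l + 12) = (l - 5)*(l - 3)*(l - 4)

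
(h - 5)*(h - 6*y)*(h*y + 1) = h^3*y - 6*h^2*y^2 - 5*h^2*y + h^2 + 30*h*y^2 - 6*h*y - 5*h + 30*y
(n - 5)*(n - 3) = n^2 - 8*n + 15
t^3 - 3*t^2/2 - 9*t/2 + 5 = (t - 5/2)*(t - 1)*(t + 2)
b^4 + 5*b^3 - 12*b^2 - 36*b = b*(b - 3)*(b + 2)*(b + 6)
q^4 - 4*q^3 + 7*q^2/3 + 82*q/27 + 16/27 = (q - 8/3)*(q - 2)*(q + 1/3)^2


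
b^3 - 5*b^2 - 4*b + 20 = (b - 5)*(b - 2)*(b + 2)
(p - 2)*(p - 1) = p^2 - 3*p + 2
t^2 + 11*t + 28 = (t + 4)*(t + 7)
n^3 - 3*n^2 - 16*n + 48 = (n - 4)*(n - 3)*(n + 4)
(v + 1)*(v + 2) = v^2 + 3*v + 2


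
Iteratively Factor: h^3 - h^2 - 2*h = (h + 1)*(h^2 - 2*h) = (h - 2)*(h + 1)*(h)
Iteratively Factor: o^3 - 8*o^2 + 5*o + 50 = (o + 2)*(o^2 - 10*o + 25) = (o - 5)*(o + 2)*(o - 5)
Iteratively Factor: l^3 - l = (l)*(l^2 - 1) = l*(l + 1)*(l - 1)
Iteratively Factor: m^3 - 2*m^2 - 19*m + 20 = (m + 4)*(m^2 - 6*m + 5) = (m - 5)*(m + 4)*(m - 1)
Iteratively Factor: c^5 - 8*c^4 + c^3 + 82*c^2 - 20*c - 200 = (c + 2)*(c^4 - 10*c^3 + 21*c^2 + 40*c - 100) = (c - 5)*(c + 2)*(c^3 - 5*c^2 - 4*c + 20) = (c - 5)^2*(c + 2)*(c^2 - 4) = (c - 5)^2*(c + 2)^2*(c - 2)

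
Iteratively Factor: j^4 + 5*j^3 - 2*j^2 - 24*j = (j + 4)*(j^3 + j^2 - 6*j) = (j - 2)*(j + 4)*(j^2 + 3*j) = j*(j - 2)*(j + 4)*(j + 3)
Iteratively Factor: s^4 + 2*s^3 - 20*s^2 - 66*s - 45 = (s - 5)*(s^3 + 7*s^2 + 15*s + 9) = (s - 5)*(s + 3)*(s^2 + 4*s + 3) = (s - 5)*(s + 3)^2*(s + 1)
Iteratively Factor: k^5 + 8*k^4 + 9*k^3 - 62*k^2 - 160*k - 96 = (k - 3)*(k^4 + 11*k^3 + 42*k^2 + 64*k + 32) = (k - 3)*(k + 4)*(k^3 + 7*k^2 + 14*k + 8) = (k - 3)*(k + 1)*(k + 4)*(k^2 + 6*k + 8) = (k - 3)*(k + 1)*(k + 4)^2*(k + 2)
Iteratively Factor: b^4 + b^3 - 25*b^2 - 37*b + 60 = (b + 4)*(b^3 - 3*b^2 - 13*b + 15) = (b + 3)*(b + 4)*(b^2 - 6*b + 5) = (b - 1)*(b + 3)*(b + 4)*(b - 5)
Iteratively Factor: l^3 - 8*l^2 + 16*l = (l - 4)*(l^2 - 4*l) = l*(l - 4)*(l - 4)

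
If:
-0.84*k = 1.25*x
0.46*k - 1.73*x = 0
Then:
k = 0.00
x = 0.00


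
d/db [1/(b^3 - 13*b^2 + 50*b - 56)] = (-3*b^2 + 26*b - 50)/(b^3 - 13*b^2 + 50*b - 56)^2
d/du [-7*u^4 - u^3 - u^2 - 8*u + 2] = -28*u^3 - 3*u^2 - 2*u - 8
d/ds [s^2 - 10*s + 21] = 2*s - 10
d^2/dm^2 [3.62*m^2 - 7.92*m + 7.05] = 7.24000000000000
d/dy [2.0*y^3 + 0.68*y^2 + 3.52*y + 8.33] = 6.0*y^2 + 1.36*y + 3.52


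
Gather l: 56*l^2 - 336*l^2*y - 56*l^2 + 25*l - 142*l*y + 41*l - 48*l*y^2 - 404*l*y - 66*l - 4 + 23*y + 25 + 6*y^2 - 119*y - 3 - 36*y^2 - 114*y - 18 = -336*l^2*y + l*(-48*y^2 - 546*y) - 30*y^2 - 210*y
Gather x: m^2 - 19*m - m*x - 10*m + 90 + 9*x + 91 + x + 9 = m^2 - 29*m + x*(10 - m) + 190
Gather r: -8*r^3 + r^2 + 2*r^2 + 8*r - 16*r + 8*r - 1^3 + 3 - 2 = -8*r^3 + 3*r^2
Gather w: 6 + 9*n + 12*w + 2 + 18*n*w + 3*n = 12*n + w*(18*n + 12) + 8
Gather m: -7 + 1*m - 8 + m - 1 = 2*m - 16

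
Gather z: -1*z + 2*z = z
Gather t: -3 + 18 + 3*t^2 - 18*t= 3*t^2 - 18*t + 15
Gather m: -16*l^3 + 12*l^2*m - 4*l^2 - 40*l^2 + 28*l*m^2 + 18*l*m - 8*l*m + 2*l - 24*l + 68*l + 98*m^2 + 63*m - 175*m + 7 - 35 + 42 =-16*l^3 - 44*l^2 + 46*l + m^2*(28*l + 98) + m*(12*l^2 + 10*l - 112) + 14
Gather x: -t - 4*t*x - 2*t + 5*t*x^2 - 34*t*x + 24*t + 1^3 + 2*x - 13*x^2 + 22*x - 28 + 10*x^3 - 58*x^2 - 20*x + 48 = 21*t + 10*x^3 + x^2*(5*t - 71) + x*(4 - 38*t) + 21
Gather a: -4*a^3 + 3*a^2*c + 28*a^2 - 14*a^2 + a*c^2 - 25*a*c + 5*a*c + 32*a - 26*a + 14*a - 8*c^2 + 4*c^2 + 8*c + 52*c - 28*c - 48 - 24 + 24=-4*a^3 + a^2*(3*c + 14) + a*(c^2 - 20*c + 20) - 4*c^2 + 32*c - 48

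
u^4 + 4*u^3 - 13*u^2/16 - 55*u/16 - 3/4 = (u - 1)*(u + 1/4)*(u + 3/4)*(u + 4)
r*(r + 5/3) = r^2 + 5*r/3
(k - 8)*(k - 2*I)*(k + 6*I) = k^3 - 8*k^2 + 4*I*k^2 + 12*k - 32*I*k - 96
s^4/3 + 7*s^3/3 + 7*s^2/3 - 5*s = s*(s/3 + 1)*(s - 1)*(s + 5)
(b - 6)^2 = b^2 - 12*b + 36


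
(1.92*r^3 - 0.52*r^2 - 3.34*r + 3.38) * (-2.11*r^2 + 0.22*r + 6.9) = -4.0512*r^5 + 1.5196*r^4 + 20.181*r^3 - 11.4546*r^2 - 22.3024*r + 23.322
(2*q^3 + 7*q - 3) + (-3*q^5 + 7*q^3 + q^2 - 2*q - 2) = -3*q^5 + 9*q^3 + q^2 + 5*q - 5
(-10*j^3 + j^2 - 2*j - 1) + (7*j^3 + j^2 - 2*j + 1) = -3*j^3 + 2*j^2 - 4*j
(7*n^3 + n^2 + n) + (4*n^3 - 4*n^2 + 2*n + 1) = 11*n^3 - 3*n^2 + 3*n + 1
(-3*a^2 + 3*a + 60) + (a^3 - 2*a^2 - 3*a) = a^3 - 5*a^2 + 60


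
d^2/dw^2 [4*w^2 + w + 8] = 8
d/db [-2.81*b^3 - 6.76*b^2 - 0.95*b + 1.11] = -8.43*b^2 - 13.52*b - 0.95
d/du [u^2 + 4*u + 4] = 2*u + 4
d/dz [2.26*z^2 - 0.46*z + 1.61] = 4.52*z - 0.46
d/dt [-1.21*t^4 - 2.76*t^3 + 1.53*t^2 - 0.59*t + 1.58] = -4.84*t^3 - 8.28*t^2 + 3.06*t - 0.59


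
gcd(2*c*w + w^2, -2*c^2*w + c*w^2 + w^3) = 2*c*w + w^2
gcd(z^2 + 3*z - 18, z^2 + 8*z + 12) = z + 6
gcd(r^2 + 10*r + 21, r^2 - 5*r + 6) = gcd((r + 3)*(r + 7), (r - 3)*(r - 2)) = 1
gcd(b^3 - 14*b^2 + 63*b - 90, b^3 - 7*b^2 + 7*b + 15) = b^2 - 8*b + 15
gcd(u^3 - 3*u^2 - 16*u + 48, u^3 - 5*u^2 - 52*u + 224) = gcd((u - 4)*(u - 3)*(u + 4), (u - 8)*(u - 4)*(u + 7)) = u - 4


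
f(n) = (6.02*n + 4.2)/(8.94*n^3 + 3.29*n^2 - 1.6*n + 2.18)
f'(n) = (6.02*n + 4.2)*(-26.82*n^2 - 6.58*n + 1.6)/(8.94*n^3 + 3.29*n^2 - 1.6*n + 2.18)^2 + 6.02/(8.94*n^3 + 3.29*n^2 - 1.6*n + 2.18) = (-107.6376*n^3 - 132.4498*n^2 - 27.636*n + 19.8436)/(79.9236*n^6 + 58.8252*n^5 - 17.7839*n^4 + 28.4504*n^3 + 16.9044*n^2 - 6.976*n + 4.7524)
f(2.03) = 0.19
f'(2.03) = -0.19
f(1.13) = 0.63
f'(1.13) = -1.10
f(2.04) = 0.19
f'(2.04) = -0.19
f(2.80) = 0.10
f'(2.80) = -0.07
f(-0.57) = 0.31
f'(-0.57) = 1.99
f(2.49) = 0.12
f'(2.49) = -0.10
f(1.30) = 0.48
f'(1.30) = -0.74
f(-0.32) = 0.83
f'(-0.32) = 2.49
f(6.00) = 0.02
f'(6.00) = -0.01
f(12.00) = 0.00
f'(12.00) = -0.00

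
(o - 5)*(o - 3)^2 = o^3 - 11*o^2 + 39*o - 45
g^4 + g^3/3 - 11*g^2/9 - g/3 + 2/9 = (g - 1)*(g - 1/3)*(g + 2/3)*(g + 1)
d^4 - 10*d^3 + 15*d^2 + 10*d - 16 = (d - 8)*(d - 2)*(d - 1)*(d + 1)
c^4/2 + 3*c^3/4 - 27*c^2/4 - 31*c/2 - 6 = (c/2 + 1)*(c - 4)*(c + 1/2)*(c + 3)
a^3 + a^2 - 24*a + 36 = (a - 3)*(a - 2)*(a + 6)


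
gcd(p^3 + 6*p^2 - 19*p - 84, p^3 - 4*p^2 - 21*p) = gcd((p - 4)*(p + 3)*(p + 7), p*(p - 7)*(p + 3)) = p + 3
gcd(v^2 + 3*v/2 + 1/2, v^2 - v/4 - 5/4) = v + 1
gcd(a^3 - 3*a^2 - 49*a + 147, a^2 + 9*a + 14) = a + 7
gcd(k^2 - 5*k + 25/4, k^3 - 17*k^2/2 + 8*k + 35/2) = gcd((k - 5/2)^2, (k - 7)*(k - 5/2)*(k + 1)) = k - 5/2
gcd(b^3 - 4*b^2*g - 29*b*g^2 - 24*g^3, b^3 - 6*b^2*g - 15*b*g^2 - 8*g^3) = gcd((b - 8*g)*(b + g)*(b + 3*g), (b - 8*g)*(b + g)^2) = b^2 - 7*b*g - 8*g^2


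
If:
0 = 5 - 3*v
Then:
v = 5/3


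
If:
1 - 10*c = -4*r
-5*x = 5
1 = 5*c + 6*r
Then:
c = 1/8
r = 1/16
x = -1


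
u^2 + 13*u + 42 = (u + 6)*(u + 7)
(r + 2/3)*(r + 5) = r^2 + 17*r/3 + 10/3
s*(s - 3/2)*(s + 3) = s^3 + 3*s^2/2 - 9*s/2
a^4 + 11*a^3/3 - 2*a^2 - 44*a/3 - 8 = (a - 2)*(a + 2/3)*(a + 2)*(a + 3)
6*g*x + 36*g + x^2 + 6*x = (6*g + x)*(x + 6)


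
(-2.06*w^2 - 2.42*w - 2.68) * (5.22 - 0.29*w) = 0.5974*w^3 - 10.0514*w^2 - 11.8552*w - 13.9896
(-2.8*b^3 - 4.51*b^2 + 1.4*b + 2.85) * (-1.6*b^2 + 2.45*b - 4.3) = 4.48*b^5 + 0.356*b^4 - 1.2495*b^3 + 18.263*b^2 + 0.962500000000001*b - 12.255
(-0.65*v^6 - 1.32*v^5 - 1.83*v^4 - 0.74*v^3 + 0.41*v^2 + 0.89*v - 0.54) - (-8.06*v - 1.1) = -0.65*v^6 - 1.32*v^5 - 1.83*v^4 - 0.74*v^3 + 0.41*v^2 + 8.95*v + 0.56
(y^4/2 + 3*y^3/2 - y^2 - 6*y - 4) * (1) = y^4/2 + 3*y^3/2 - y^2 - 6*y - 4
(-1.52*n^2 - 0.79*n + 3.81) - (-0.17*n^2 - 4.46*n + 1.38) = -1.35*n^2 + 3.67*n + 2.43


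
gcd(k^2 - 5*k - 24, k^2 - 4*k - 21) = k + 3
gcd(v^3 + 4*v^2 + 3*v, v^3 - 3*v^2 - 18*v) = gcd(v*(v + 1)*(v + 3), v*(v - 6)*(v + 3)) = v^2 + 3*v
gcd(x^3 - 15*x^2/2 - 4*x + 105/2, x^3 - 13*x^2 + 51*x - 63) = x^2 - 10*x + 21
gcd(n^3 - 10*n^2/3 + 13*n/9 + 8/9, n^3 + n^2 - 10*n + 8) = n - 1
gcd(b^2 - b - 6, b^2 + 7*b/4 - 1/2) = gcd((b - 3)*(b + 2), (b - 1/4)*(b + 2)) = b + 2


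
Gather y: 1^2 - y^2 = 1 - y^2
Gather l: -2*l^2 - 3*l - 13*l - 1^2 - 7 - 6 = -2*l^2 - 16*l - 14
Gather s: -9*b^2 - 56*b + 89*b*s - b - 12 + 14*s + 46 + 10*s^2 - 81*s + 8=-9*b^2 - 57*b + 10*s^2 + s*(89*b - 67) + 42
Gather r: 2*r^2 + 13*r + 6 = 2*r^2 + 13*r + 6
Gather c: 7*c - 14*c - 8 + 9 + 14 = 15 - 7*c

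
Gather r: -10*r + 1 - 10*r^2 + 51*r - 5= -10*r^2 + 41*r - 4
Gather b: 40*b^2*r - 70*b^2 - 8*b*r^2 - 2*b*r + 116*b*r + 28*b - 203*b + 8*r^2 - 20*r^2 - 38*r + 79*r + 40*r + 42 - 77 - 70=b^2*(40*r - 70) + b*(-8*r^2 + 114*r - 175) - 12*r^2 + 81*r - 105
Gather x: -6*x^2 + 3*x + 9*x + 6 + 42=-6*x^2 + 12*x + 48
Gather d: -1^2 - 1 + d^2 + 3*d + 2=d^2 + 3*d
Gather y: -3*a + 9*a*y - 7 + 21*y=-3*a + y*(9*a + 21) - 7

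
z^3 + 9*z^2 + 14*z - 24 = (z - 1)*(z + 4)*(z + 6)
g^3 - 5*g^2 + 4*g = g*(g - 4)*(g - 1)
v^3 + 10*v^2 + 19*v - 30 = (v - 1)*(v + 5)*(v + 6)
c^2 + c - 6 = (c - 2)*(c + 3)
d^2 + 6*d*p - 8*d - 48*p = (d - 8)*(d + 6*p)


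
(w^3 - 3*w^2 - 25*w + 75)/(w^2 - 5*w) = w + 2 - 15/w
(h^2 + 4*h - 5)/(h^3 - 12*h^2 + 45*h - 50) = (h^2 + 4*h - 5)/(h^3 - 12*h^2 + 45*h - 50)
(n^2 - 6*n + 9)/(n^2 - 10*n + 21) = (n - 3)/(n - 7)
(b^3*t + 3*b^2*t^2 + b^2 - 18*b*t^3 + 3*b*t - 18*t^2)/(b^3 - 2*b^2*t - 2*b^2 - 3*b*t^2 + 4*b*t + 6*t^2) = (b^2*t + 6*b*t^2 + b + 6*t)/(b^2 + b*t - 2*b - 2*t)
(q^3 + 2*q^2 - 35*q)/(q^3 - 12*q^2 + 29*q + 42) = q*(q^2 + 2*q - 35)/(q^3 - 12*q^2 + 29*q + 42)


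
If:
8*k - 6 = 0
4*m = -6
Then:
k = 3/4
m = -3/2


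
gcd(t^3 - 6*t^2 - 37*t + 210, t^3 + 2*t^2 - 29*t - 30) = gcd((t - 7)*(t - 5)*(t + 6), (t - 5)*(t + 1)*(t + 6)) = t^2 + t - 30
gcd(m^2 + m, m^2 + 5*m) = m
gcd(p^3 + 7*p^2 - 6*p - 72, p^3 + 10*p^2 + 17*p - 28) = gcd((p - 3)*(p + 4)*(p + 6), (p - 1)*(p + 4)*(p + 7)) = p + 4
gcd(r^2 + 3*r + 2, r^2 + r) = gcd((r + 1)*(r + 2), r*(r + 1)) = r + 1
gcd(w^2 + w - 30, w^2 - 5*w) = w - 5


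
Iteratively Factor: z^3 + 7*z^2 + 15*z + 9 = (z + 1)*(z^2 + 6*z + 9) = (z + 1)*(z + 3)*(z + 3)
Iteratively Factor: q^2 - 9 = (q - 3)*(q + 3)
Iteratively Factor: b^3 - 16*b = (b + 4)*(b^2 - 4*b) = b*(b + 4)*(b - 4)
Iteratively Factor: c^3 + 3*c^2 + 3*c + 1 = (c + 1)*(c^2 + 2*c + 1) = (c + 1)^2*(c + 1)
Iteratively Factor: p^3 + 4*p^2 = (p)*(p^2 + 4*p) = p*(p + 4)*(p)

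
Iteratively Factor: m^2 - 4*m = (m - 4)*(m)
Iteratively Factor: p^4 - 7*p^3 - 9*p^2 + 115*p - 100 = (p - 5)*(p^3 - 2*p^2 - 19*p + 20) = (p - 5)*(p - 1)*(p^2 - p - 20) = (p - 5)*(p - 1)*(p + 4)*(p - 5)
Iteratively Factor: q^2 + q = (q)*(q + 1)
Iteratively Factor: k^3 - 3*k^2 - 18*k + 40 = (k - 2)*(k^2 - k - 20) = (k - 2)*(k + 4)*(k - 5)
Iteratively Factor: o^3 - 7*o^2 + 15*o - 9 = (o - 3)*(o^2 - 4*o + 3) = (o - 3)^2*(o - 1)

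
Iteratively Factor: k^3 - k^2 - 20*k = (k - 5)*(k^2 + 4*k) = (k - 5)*(k + 4)*(k)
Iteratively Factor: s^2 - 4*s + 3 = (s - 3)*(s - 1)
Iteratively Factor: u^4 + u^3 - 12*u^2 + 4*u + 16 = (u - 2)*(u^3 + 3*u^2 - 6*u - 8) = (u - 2)*(u + 4)*(u^2 - u - 2) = (u - 2)^2*(u + 4)*(u + 1)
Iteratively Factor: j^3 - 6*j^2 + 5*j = (j)*(j^2 - 6*j + 5) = j*(j - 1)*(j - 5)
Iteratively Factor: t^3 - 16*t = (t)*(t^2 - 16) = t*(t - 4)*(t + 4)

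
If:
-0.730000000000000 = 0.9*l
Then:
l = -0.81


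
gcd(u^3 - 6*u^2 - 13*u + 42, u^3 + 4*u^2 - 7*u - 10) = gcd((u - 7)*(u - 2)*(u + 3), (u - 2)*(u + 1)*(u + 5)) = u - 2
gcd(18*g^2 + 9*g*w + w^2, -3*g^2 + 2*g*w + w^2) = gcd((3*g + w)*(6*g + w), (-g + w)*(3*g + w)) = 3*g + w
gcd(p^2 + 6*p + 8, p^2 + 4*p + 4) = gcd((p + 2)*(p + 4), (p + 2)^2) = p + 2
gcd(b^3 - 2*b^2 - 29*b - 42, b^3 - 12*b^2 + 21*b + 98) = b^2 - 5*b - 14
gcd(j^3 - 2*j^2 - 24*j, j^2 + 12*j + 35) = 1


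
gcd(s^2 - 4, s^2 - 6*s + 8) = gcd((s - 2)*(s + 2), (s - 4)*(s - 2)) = s - 2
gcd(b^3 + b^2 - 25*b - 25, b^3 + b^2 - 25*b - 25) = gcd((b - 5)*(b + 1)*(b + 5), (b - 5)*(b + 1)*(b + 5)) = b^3 + b^2 - 25*b - 25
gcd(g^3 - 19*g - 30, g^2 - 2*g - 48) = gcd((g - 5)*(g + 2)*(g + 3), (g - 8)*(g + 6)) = 1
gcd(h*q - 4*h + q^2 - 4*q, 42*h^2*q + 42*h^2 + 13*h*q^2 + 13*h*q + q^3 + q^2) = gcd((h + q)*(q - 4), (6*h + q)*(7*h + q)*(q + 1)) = 1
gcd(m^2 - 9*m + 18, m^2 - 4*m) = 1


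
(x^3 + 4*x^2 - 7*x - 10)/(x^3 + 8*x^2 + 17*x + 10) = (x - 2)/(x + 2)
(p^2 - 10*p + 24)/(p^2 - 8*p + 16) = (p - 6)/(p - 4)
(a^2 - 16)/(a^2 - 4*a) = (a + 4)/a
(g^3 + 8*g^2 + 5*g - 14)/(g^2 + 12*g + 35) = (g^2 + g - 2)/(g + 5)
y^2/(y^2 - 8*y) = y/(y - 8)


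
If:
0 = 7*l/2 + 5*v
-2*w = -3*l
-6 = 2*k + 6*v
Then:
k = 7*w/5 - 3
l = 2*w/3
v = -7*w/15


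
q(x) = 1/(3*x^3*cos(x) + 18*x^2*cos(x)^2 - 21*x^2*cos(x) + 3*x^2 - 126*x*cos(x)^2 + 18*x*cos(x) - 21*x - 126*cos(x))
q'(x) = (3*x^3*sin(x) + 36*x^2*sin(x)*cos(x) - 21*x^2*sin(x) - 9*x^2*cos(x) - 252*x*sin(x)*cos(x) + 18*x*sin(x) - 36*x*cos(x)^2 + 42*x*cos(x) - 6*x - 126*sin(x) + 126*cos(x)^2 - 18*cos(x) + 21)/(3*x^3*cos(x) + 18*x^2*cos(x)^2 - 21*x^2*cos(x) + 3*x^2 - 126*x*cos(x)^2 + 18*x*cos(x) - 21*x - 126*cos(x))^2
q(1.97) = 0.78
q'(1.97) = -2.27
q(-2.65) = 0.00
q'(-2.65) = 0.00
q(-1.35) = 1.58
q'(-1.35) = 303.07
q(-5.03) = -0.02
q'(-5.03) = -0.12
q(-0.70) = -0.02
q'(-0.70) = 0.04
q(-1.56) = 0.03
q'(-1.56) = 0.17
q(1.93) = 1.14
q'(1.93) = -21.52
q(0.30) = -0.01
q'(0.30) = 0.00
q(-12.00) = 0.00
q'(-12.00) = 0.00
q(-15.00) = 0.00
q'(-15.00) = 0.00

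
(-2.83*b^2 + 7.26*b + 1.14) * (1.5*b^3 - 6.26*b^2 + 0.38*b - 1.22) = -4.245*b^5 + 28.6058*b^4 - 44.813*b^3 - 0.924999999999999*b^2 - 8.424*b - 1.3908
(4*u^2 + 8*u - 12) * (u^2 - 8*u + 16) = 4*u^4 - 24*u^3 - 12*u^2 + 224*u - 192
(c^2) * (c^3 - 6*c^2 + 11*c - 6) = c^5 - 6*c^4 + 11*c^3 - 6*c^2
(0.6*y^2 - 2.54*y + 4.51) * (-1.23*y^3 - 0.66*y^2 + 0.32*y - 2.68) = -0.738*y^5 + 2.7282*y^4 - 3.6789*y^3 - 5.3974*y^2 + 8.2504*y - 12.0868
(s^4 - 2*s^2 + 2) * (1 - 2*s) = -2*s^5 + s^4 + 4*s^3 - 2*s^2 - 4*s + 2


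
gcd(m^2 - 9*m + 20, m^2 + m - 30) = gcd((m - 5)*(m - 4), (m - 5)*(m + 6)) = m - 5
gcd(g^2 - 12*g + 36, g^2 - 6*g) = g - 6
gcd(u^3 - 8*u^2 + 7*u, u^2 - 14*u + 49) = u - 7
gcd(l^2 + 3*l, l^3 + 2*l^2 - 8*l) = l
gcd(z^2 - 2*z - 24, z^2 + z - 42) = z - 6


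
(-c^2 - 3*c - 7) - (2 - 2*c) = -c^2 - c - 9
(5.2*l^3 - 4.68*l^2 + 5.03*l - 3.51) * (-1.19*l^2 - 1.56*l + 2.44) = -6.188*l^5 - 2.5428*l^4 + 14.0031*l^3 - 15.0891*l^2 + 17.7488*l - 8.5644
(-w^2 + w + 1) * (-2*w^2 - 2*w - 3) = 2*w^4 - w^2 - 5*w - 3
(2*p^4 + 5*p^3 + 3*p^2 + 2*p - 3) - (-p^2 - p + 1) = 2*p^4 + 5*p^3 + 4*p^2 + 3*p - 4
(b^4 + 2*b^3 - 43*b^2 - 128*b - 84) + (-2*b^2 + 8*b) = b^4 + 2*b^3 - 45*b^2 - 120*b - 84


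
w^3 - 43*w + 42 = (w - 6)*(w - 1)*(w + 7)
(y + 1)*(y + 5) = y^2 + 6*y + 5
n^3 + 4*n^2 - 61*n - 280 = (n - 8)*(n + 5)*(n + 7)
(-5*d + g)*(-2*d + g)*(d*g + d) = 10*d^3*g + 10*d^3 - 7*d^2*g^2 - 7*d^2*g + d*g^3 + d*g^2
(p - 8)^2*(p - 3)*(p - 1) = p^4 - 20*p^3 + 131*p^2 - 304*p + 192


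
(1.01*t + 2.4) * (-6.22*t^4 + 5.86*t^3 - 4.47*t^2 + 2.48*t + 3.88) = -6.2822*t^5 - 9.0094*t^4 + 9.5493*t^3 - 8.2232*t^2 + 9.8708*t + 9.312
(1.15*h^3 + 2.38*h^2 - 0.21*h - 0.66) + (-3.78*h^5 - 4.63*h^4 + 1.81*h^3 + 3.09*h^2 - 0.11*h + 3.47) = -3.78*h^5 - 4.63*h^4 + 2.96*h^3 + 5.47*h^2 - 0.32*h + 2.81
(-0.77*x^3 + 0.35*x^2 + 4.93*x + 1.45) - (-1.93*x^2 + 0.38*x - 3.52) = -0.77*x^3 + 2.28*x^2 + 4.55*x + 4.97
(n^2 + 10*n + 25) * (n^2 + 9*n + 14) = n^4 + 19*n^3 + 129*n^2 + 365*n + 350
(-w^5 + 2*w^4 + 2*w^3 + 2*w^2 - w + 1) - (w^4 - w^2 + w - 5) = -w^5 + w^4 + 2*w^3 + 3*w^2 - 2*w + 6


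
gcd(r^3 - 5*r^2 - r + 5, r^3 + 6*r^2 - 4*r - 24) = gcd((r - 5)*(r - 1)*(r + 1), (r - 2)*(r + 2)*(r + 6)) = 1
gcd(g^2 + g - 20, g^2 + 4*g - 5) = g + 5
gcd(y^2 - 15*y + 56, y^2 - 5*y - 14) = y - 7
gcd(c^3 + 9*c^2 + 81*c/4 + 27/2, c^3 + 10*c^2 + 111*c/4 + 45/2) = c^2 + 15*c/2 + 9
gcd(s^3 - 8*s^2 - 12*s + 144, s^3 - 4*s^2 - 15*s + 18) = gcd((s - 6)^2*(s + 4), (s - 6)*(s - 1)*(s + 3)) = s - 6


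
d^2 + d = d*(d + 1)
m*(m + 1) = m^2 + m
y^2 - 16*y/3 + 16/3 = (y - 4)*(y - 4/3)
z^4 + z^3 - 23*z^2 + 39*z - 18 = (z - 3)*(z - 1)^2*(z + 6)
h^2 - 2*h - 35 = (h - 7)*(h + 5)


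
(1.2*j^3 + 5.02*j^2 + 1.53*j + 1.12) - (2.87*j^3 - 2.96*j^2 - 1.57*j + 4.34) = -1.67*j^3 + 7.98*j^2 + 3.1*j - 3.22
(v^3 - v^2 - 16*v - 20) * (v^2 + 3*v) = v^5 + 2*v^4 - 19*v^3 - 68*v^2 - 60*v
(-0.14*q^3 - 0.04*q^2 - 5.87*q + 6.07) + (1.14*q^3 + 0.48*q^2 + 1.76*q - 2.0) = 1.0*q^3 + 0.44*q^2 - 4.11*q + 4.07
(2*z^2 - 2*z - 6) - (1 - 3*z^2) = 5*z^2 - 2*z - 7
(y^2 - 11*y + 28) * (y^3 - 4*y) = y^5 - 11*y^4 + 24*y^3 + 44*y^2 - 112*y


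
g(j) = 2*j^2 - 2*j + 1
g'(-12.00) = -50.00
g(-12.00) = 313.00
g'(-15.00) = -62.00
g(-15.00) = 481.00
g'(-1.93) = -9.72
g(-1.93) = 12.31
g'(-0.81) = -5.24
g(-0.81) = 3.93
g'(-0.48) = -3.92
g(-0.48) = 2.42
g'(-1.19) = -6.76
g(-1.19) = 6.21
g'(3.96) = 13.84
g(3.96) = 24.44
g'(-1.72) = -8.88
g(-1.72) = 10.36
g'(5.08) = 18.32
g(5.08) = 42.45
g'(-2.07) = -10.28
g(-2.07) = 13.71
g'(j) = 4*j - 2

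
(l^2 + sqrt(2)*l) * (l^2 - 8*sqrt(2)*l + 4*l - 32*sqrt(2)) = l^4 - 7*sqrt(2)*l^3 + 4*l^3 - 28*sqrt(2)*l^2 - 16*l^2 - 64*l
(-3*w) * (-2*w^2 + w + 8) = 6*w^3 - 3*w^2 - 24*w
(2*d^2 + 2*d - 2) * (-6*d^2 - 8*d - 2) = -12*d^4 - 28*d^3 - 8*d^2 + 12*d + 4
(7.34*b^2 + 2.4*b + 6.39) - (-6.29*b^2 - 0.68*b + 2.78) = 13.63*b^2 + 3.08*b + 3.61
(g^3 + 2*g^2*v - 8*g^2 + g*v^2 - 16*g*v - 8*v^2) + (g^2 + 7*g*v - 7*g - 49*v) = g^3 + 2*g^2*v - 7*g^2 + g*v^2 - 9*g*v - 7*g - 8*v^2 - 49*v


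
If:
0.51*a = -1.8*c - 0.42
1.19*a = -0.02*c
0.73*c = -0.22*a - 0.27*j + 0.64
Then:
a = 0.00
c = -0.23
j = 3.00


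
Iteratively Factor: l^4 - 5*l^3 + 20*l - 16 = (l + 2)*(l^3 - 7*l^2 + 14*l - 8) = (l - 2)*(l + 2)*(l^2 - 5*l + 4) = (l - 4)*(l - 2)*(l + 2)*(l - 1)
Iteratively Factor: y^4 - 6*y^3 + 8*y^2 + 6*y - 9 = (y - 3)*(y^3 - 3*y^2 - y + 3) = (y - 3)*(y + 1)*(y^2 - 4*y + 3) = (y - 3)^2*(y + 1)*(y - 1)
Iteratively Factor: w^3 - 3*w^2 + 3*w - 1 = (w - 1)*(w^2 - 2*w + 1) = (w - 1)^2*(w - 1)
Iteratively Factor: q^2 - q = (q)*(q - 1)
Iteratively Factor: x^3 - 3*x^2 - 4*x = (x + 1)*(x^2 - 4*x) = (x - 4)*(x + 1)*(x)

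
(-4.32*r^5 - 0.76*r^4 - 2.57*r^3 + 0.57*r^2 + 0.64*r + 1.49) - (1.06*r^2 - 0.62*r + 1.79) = -4.32*r^5 - 0.76*r^4 - 2.57*r^3 - 0.49*r^2 + 1.26*r - 0.3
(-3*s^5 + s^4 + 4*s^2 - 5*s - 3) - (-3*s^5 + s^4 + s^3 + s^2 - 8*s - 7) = -s^3 + 3*s^2 + 3*s + 4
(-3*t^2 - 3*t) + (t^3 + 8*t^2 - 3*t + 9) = t^3 + 5*t^2 - 6*t + 9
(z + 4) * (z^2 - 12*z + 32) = z^3 - 8*z^2 - 16*z + 128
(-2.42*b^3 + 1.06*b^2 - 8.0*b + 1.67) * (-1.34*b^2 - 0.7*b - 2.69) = 3.2428*b^5 + 0.2736*b^4 + 16.4878*b^3 + 0.5108*b^2 + 20.351*b - 4.4923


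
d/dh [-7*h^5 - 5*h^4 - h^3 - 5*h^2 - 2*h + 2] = -35*h^4 - 20*h^3 - 3*h^2 - 10*h - 2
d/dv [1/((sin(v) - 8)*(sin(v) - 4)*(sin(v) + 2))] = (-3*sin(v)^2 + 20*sin(v) - 8)*cos(v)/((sin(v) - 8)^2*(sin(v) - 4)^2*(sin(v) + 2)^2)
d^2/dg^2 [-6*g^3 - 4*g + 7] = -36*g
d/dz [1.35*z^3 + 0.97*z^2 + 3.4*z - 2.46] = 4.05*z^2 + 1.94*z + 3.4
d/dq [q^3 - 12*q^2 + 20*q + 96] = 3*q^2 - 24*q + 20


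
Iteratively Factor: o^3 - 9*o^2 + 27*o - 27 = (o - 3)*(o^2 - 6*o + 9) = (o - 3)^2*(o - 3)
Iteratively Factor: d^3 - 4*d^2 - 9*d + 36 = (d - 3)*(d^2 - d - 12) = (d - 3)*(d + 3)*(d - 4)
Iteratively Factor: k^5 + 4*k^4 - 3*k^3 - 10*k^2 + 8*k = (k + 4)*(k^4 - 3*k^2 + 2*k) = k*(k + 4)*(k^3 - 3*k + 2) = k*(k + 2)*(k + 4)*(k^2 - 2*k + 1) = k*(k - 1)*(k + 2)*(k + 4)*(k - 1)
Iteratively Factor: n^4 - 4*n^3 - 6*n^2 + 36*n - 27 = (n + 3)*(n^3 - 7*n^2 + 15*n - 9) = (n - 1)*(n + 3)*(n^2 - 6*n + 9) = (n - 3)*(n - 1)*(n + 3)*(n - 3)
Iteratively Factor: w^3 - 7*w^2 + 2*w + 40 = (w + 2)*(w^2 - 9*w + 20) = (w - 4)*(w + 2)*(w - 5)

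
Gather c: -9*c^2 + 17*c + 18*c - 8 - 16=-9*c^2 + 35*c - 24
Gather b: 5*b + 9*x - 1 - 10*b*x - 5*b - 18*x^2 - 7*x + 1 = -10*b*x - 18*x^2 + 2*x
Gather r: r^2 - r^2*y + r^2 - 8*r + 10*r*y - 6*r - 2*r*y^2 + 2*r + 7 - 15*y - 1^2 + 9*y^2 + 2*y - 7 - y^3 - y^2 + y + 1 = r^2*(2 - y) + r*(-2*y^2 + 10*y - 12) - y^3 + 8*y^2 - 12*y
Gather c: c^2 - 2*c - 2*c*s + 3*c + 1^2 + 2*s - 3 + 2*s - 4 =c^2 + c*(1 - 2*s) + 4*s - 6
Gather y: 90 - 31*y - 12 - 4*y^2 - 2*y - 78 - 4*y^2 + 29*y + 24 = -8*y^2 - 4*y + 24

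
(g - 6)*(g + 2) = g^2 - 4*g - 12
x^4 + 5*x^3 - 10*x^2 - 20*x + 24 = (x - 2)*(x - 1)*(x + 2)*(x + 6)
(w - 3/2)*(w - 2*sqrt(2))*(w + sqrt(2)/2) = w^3 - 3*sqrt(2)*w^2/2 - 3*w^2/2 - 2*w + 9*sqrt(2)*w/4 + 3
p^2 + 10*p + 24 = (p + 4)*(p + 6)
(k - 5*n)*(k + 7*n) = k^2 + 2*k*n - 35*n^2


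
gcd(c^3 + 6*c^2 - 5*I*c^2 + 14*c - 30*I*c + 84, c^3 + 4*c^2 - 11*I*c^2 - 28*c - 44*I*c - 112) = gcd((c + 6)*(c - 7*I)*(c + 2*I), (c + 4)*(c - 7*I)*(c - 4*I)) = c - 7*I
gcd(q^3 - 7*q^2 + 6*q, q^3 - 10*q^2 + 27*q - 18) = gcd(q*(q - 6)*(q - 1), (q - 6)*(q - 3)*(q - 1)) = q^2 - 7*q + 6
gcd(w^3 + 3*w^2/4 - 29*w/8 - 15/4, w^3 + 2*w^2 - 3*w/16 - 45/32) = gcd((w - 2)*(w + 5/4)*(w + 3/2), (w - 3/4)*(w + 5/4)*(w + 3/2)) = w^2 + 11*w/4 + 15/8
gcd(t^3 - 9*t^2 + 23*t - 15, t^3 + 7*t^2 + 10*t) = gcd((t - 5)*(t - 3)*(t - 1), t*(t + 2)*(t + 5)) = 1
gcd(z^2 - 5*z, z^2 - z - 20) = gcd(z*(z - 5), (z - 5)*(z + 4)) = z - 5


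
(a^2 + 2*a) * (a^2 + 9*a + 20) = a^4 + 11*a^3 + 38*a^2 + 40*a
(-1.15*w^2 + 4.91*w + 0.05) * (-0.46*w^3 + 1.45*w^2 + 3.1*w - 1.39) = 0.529*w^5 - 3.9261*w^4 + 3.5315*w^3 + 16.892*w^2 - 6.6699*w - 0.0695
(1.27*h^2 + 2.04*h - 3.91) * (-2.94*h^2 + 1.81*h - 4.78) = -3.7338*h^4 - 3.6989*h^3 + 9.1172*h^2 - 16.8283*h + 18.6898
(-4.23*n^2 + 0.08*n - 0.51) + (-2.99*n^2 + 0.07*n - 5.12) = -7.22*n^2 + 0.15*n - 5.63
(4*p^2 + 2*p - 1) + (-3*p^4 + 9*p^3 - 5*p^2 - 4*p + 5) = -3*p^4 + 9*p^3 - p^2 - 2*p + 4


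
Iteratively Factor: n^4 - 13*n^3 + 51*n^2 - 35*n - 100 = (n - 5)*(n^3 - 8*n^2 + 11*n + 20) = (n - 5)*(n + 1)*(n^2 - 9*n + 20) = (n - 5)^2*(n + 1)*(n - 4)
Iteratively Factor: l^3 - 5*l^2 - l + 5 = (l - 1)*(l^2 - 4*l - 5) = (l - 5)*(l - 1)*(l + 1)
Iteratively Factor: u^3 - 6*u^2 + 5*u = (u - 1)*(u^2 - 5*u) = (u - 5)*(u - 1)*(u)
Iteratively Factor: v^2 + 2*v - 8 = (v - 2)*(v + 4)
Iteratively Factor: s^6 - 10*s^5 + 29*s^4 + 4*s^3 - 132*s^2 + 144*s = (s)*(s^5 - 10*s^4 + 29*s^3 + 4*s^2 - 132*s + 144) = s*(s + 2)*(s^4 - 12*s^3 + 53*s^2 - 102*s + 72) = s*(s - 4)*(s + 2)*(s^3 - 8*s^2 + 21*s - 18) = s*(s - 4)*(s - 3)*(s + 2)*(s^2 - 5*s + 6) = s*(s - 4)*(s - 3)*(s - 2)*(s + 2)*(s - 3)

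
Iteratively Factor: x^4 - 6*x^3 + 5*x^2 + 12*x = (x + 1)*(x^3 - 7*x^2 + 12*x) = (x - 4)*(x + 1)*(x^2 - 3*x) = (x - 4)*(x - 3)*(x + 1)*(x)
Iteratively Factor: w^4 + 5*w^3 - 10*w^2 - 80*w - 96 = (w + 2)*(w^3 + 3*w^2 - 16*w - 48) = (w + 2)*(w + 3)*(w^2 - 16) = (w - 4)*(w + 2)*(w + 3)*(w + 4)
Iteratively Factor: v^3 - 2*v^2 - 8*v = (v + 2)*(v^2 - 4*v) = v*(v + 2)*(v - 4)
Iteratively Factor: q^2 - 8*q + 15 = (q - 3)*(q - 5)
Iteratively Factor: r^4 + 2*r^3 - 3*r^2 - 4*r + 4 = (r - 1)*(r^3 + 3*r^2 - 4) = (r - 1)^2*(r^2 + 4*r + 4) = (r - 1)^2*(r + 2)*(r + 2)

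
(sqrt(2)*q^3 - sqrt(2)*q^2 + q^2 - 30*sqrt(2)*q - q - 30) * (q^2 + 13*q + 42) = sqrt(2)*q^5 + q^4 + 12*sqrt(2)*q^4 - sqrt(2)*q^3 + 12*q^3 - 432*sqrt(2)*q^2 - q^2 - 1260*sqrt(2)*q - 432*q - 1260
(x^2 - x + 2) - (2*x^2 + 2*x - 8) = -x^2 - 3*x + 10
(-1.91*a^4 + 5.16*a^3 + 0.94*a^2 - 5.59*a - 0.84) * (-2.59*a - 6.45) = 4.9469*a^5 - 1.0449*a^4 - 35.7166*a^3 + 8.4151*a^2 + 38.2311*a + 5.418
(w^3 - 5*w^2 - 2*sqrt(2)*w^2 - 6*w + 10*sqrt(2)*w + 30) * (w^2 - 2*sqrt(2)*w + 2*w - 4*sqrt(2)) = w^5 - 4*sqrt(2)*w^4 - 3*w^4 - 8*w^3 + 12*sqrt(2)*w^3 - 6*w^2 + 52*sqrt(2)*w^2 - 36*sqrt(2)*w - 20*w - 120*sqrt(2)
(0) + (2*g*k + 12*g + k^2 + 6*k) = 2*g*k + 12*g + k^2 + 6*k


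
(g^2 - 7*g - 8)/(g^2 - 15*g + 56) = (g + 1)/(g - 7)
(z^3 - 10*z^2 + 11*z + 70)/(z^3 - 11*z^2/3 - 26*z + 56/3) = 3*(z^2 - 3*z - 10)/(3*z^2 + 10*z - 8)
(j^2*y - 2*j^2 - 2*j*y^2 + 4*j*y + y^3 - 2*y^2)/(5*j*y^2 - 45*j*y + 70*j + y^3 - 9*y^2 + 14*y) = (j^2 - 2*j*y + y^2)/(5*j*y - 35*j + y^2 - 7*y)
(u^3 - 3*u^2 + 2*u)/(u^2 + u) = (u^2 - 3*u + 2)/(u + 1)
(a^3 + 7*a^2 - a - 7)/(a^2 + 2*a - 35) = (a^2 - 1)/(a - 5)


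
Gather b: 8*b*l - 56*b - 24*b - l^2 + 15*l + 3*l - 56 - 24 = b*(8*l - 80) - l^2 + 18*l - 80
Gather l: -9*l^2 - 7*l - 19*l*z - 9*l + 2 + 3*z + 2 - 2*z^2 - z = -9*l^2 + l*(-19*z - 16) - 2*z^2 + 2*z + 4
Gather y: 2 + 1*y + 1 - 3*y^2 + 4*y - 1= -3*y^2 + 5*y + 2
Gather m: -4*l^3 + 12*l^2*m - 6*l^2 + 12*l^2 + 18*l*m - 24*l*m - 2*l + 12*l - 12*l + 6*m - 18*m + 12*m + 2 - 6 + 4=-4*l^3 + 6*l^2 - 2*l + m*(12*l^2 - 6*l)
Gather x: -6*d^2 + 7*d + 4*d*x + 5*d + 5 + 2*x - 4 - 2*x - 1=-6*d^2 + 4*d*x + 12*d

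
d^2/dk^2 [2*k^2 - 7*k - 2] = 4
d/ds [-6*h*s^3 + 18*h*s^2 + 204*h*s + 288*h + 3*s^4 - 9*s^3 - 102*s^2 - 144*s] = -18*h*s^2 + 36*h*s + 204*h + 12*s^3 - 27*s^2 - 204*s - 144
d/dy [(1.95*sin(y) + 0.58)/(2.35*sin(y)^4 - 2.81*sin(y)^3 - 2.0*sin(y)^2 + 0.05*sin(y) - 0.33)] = (-13.7475*sin(y)^4 + 5.507*sin(y)^3 + 8.7894*sin(y)^2 + 2.32*sin(y) - 0.6725)*cos(y)/(5.5225*sin(y)^8 - 13.207*sin(y)^7 - 1.5039*sin(y)^6 + 11.475*sin(y)^5 + 2.168*sin(y)^4 + 1.6546*sin(y)^3 + 1.3225*sin(y)^2 - 0.033*sin(y) + 0.1089)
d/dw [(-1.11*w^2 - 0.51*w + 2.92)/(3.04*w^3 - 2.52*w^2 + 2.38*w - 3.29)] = (3.3744*w^4 + 3.1008*w^3 - 30.5574*w^2 + 22.0206*w - 5.2717)/(9.2416*w^6 - 15.3216*w^5 + 20.8208*w^4 - 31.9984*w^3 + 22.246*w^2 - 15.6604*w + 10.8241)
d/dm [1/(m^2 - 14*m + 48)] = 2*(7 - m)/(m^2 - 14*m + 48)^2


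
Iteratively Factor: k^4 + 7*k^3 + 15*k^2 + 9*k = (k + 3)*(k^3 + 4*k^2 + 3*k) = (k + 3)^2*(k^2 + k) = (k + 1)*(k + 3)^2*(k)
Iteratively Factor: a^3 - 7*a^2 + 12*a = (a - 3)*(a^2 - 4*a) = (a - 4)*(a - 3)*(a)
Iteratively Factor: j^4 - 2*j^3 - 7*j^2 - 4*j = (j)*(j^3 - 2*j^2 - 7*j - 4) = j*(j - 4)*(j^2 + 2*j + 1) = j*(j - 4)*(j + 1)*(j + 1)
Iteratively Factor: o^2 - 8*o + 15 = (o - 5)*(o - 3)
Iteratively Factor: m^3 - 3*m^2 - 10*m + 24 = (m - 4)*(m^2 + m - 6) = (m - 4)*(m - 2)*(m + 3)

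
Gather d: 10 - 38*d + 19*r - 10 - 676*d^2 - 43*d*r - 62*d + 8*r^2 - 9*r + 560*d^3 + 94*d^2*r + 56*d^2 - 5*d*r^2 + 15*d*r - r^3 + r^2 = 560*d^3 + d^2*(94*r - 620) + d*(-5*r^2 - 28*r - 100) - r^3 + 9*r^2 + 10*r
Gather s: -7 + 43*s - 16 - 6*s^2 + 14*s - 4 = -6*s^2 + 57*s - 27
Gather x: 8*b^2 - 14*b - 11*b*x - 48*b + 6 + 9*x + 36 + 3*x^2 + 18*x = 8*b^2 - 62*b + 3*x^2 + x*(27 - 11*b) + 42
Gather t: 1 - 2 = -1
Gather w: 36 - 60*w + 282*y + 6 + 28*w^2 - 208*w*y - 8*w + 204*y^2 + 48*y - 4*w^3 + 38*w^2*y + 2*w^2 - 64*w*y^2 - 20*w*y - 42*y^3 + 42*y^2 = -4*w^3 + w^2*(38*y + 30) + w*(-64*y^2 - 228*y - 68) - 42*y^3 + 246*y^2 + 330*y + 42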